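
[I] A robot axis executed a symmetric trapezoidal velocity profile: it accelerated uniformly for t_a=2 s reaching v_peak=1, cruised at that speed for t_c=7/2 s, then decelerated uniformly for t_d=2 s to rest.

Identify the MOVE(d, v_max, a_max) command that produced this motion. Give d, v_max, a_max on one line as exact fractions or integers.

d=11/2 v_max=1 a_max=1/2

a_max = 1/2
d_a = ½·1·2 = 1; d_c = 1·7/2 = 7/2
d = 2·1 + 7/2 = 11/2
t_c = 7/2 > 0 → v_max = v_peak = 1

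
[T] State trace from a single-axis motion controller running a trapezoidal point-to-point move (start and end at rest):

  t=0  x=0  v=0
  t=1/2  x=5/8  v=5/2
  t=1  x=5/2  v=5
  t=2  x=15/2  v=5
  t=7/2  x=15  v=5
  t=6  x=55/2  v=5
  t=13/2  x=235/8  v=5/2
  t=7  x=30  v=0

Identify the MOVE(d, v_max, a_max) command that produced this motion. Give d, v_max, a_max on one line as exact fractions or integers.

d=30 v_max=5 a_max=5

final state: t=7, x=30, v=0 → d = 30
a_max = (5/2−0)/(1/2−0) = 5
max v = 5 over t∈[1,6] → v_max = 5
check: 5·(1+5) = 30 ✓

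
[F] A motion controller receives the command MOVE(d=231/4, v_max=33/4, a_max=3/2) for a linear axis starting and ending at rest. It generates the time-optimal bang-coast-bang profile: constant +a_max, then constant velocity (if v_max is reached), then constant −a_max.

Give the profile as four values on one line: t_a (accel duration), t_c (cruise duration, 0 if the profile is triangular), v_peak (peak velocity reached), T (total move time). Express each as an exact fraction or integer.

v_max²/a_max = (33/4)²/(3/2) = 363/8
231/4 ≥ 363/8 → trapezoidal
t_a = (33/4)/(3/2) = 11/2; v_peak = 33/4
d_cruise = 231/4 − 363/8 = 99/8; t_c = (99/8)/(33/4) = 3/2
T = 2·11/2 + 3/2 = 25/2

t_a=11/2 t_c=3/2 v_peak=33/4 T=25/2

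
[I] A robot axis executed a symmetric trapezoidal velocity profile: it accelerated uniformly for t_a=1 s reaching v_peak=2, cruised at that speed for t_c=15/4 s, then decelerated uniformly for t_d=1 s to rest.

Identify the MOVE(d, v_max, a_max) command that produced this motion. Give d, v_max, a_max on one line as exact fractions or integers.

d=19/2 v_max=2 a_max=2

a_max = 2/1 = 2
d_a = ½·2·1 = 1; d_c = 2·15/4 = 15/2
d = 2·1 + 15/2 = 19/2
t_c = 15/4 > 0 ⇒ limit active, v_max = 2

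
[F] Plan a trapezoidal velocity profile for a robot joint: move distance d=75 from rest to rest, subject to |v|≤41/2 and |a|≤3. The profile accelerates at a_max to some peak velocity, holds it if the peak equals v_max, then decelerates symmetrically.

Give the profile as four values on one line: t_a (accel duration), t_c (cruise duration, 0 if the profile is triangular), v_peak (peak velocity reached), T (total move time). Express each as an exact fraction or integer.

(v_max)²/a_max = (41/2)²/3 = 1681/12
75 < 1681/12 → triangular
v_peak = √(75·3) = √225 = 15
t_a = 15/3 = 5; t_c = 0
T = 2·5 = 10

t_a=5 t_c=0 v_peak=15 T=10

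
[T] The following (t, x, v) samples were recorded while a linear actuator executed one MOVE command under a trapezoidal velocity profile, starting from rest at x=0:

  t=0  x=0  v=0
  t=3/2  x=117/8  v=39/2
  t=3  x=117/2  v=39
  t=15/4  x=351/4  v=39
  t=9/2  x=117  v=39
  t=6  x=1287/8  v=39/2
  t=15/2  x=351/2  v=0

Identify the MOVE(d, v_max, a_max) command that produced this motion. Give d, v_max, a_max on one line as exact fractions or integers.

d=351/2 v_max=39 a_max=13

final state: t=15/2, x=351/2, v=0 → d = 351/2
a_max = (39/2−0)/(3/2−0) = 13
max v = 39 over t∈[3,9/2] → v_max = 39
check: 39·(3+3/2) = 351/2 ✓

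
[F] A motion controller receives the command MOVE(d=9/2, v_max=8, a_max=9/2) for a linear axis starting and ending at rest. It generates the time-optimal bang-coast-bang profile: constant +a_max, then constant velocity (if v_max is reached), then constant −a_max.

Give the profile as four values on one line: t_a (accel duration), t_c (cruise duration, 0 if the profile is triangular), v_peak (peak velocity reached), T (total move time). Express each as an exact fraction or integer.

t_a=1 t_c=0 v_peak=9/2 T=2

v_max²/a_max = 8²/(9/2) = 128/9
9/2 < 128/9 ⇒ no cruise
v_peak = √(9/2·9/2) = √(81/4) = 9/2
t_a = (9/2)/(9/2) = 1; t_c = 0
T = 2·1 = 2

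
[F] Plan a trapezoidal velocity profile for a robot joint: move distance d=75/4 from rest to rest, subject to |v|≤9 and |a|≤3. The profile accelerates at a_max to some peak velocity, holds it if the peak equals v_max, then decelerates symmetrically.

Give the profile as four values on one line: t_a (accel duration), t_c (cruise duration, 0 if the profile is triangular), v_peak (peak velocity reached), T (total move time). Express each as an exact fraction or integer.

t_a=5/2 t_c=0 v_peak=15/2 T=5

(v_max)²/a_max = 9²/3 = 27
75/4 < 27 so t_c = 0
v_peak = √(75/4·3) = √(225/4) = 15/2
t_a = (15/2)/3 = 5/2; t_c = 0
T = 2·5/2 = 5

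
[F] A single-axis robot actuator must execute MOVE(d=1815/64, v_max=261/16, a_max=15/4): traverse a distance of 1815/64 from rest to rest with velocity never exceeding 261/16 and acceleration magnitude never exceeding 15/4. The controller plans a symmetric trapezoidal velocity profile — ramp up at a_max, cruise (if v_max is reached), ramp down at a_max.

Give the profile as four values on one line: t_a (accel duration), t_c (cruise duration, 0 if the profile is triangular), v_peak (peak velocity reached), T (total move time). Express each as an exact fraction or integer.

t_a=11/4 t_c=0 v_peak=165/16 T=11/2

(v_max)²/a_max = (261/16)²/(15/4) = 22707/320
1815/64 < 22707/320 so t_c = 0
v_peak = √(1815/64·15/4) = √(27225/256) = 165/16
t_a = (165/16)/(15/4) = 11/4; t_c = 0
T = 2·11/4 = 11/2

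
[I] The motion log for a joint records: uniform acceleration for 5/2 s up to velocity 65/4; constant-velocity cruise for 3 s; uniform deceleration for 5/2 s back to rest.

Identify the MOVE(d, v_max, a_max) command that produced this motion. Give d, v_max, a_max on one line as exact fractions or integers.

a_max = (65/4)/(5/2) = 13/2
d_a = ½·65/4·5/2 = 325/16; d_c = 65/4·3 = 195/4
d = 2·325/16 + 195/4 = 715/8
t_c = 3 > 0 → v_max = v_peak = 65/4

d=715/8 v_max=65/4 a_max=13/2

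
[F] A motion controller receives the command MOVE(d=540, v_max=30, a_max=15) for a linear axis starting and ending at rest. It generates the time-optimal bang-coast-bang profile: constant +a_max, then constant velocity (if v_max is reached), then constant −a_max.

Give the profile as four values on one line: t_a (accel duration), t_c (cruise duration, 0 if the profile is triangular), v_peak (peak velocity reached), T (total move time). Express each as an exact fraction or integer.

t_a=2 t_c=16 v_peak=30 T=20

v_max²/a_max = 30²/15 = 60
540 ≥ 60 → trapezoidal
t_a = 30/15 = 2; v_peak = 30
d_cruise = 540 − 60 = 480; t_c = 480/30 = 16
T = 2·2 + 16 = 20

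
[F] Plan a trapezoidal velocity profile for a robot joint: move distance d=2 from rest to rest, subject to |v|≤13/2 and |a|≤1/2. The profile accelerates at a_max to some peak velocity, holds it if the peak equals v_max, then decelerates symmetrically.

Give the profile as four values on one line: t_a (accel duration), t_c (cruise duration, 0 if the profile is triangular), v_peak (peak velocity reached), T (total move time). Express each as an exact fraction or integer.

t_a=2 t_c=0 v_peak=1 T=4

v_max²/a_max = (13/2)²/(1/2) = 169/2
2 < 169/2 → triangular
v_peak = √(2·1/2) = √1 = 1
t_a = 1/(1/2) = 2; t_c = 0
T = 2·2 = 4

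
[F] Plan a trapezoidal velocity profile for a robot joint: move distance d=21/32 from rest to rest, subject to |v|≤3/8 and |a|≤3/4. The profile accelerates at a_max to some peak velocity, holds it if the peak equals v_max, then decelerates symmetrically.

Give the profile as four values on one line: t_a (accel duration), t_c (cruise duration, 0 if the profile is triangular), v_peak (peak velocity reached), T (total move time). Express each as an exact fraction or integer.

(v_max)²/a_max = (3/8)²/(3/4) = 3/16
21/32 ≥ 3/16 → trapezoidal
t_a = (3/8)/(3/4) = 1/2; v_peak = 3/8
d_cruise = 21/32 − 3/16 = 15/32; t_c = (15/32)/(3/8) = 5/4
T = 2·1/2 + 5/4 = 9/4

t_a=1/2 t_c=5/4 v_peak=3/8 T=9/4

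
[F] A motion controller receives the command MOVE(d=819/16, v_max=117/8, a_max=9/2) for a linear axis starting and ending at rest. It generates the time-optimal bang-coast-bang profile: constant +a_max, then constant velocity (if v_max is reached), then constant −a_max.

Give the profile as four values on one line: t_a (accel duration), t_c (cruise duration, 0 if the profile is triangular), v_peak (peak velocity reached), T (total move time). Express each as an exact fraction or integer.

t_a=13/4 t_c=1/4 v_peak=117/8 T=27/4

v_max²/a_max = (117/8)²/(9/2) = 1521/32
819/16 ≥ 1521/32 ⇒ cruise phase
t_a = (117/8)/(9/2) = 13/4; v_peak = 117/8
d_cruise = 819/16 − 1521/32 = 117/32; t_c = (117/32)/(117/8) = 1/4
T = 2·13/4 + 1/4 = 27/4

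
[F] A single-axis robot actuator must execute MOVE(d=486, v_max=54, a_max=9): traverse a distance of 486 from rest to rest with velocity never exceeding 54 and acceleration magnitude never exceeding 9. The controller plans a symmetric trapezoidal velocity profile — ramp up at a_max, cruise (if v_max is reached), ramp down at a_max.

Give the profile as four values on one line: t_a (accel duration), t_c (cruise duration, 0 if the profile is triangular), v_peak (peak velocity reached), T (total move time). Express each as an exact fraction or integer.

t_a=6 t_c=3 v_peak=54 T=15

(v_max)²/a_max = 54²/9 = 324
486 ≥ 324 ⇒ cruise phase
t_a = 54/9 = 6; v_peak = 54
d_cruise = 486 − 324 = 162; t_c = 162/54 = 3
T = 2·6 + 3 = 15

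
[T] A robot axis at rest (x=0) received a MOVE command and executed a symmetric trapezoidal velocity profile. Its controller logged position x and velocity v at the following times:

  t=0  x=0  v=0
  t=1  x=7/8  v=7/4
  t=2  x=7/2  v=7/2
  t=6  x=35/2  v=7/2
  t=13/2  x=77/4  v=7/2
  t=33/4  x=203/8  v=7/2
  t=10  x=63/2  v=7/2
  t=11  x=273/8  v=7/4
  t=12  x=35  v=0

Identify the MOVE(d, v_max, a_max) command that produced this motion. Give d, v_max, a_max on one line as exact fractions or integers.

d=35 v_max=7/2 a_max=7/4

final state: t=12, x=35, v=0 → d = 35
a_max = (7/4−0)/(1−0) = 7/4
max v = 7/2 over t∈[2,10] → v_max = 7/2
check: 7/2·(2+8) = 35 ✓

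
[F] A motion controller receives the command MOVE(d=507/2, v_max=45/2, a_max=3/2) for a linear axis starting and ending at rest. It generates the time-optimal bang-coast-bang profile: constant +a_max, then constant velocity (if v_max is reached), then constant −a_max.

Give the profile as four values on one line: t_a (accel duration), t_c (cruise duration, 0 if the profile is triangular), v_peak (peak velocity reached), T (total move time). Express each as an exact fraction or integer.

t_a=13 t_c=0 v_peak=39/2 T=26

(v_max)²/a_max = (45/2)²/(3/2) = 675/2
507/2 < 675/2 → triangular
v_peak = √(507/2·3/2) = √(1521/4) = 39/2
t_a = (39/2)/(3/2) = 13; t_c = 0
T = 2·13 = 26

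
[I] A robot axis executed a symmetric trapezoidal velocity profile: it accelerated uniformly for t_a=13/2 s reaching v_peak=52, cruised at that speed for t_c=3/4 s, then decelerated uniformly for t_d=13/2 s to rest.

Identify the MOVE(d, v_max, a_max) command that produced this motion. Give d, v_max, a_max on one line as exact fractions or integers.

d=377 v_max=52 a_max=8

a_max = 52/(13/2) = 8
d_a = ½·52·13/2 = 169; d_c = 52·3/4 = 39
d = 2·169 + 39 = 377
t_c = 3/4 > 0 ⇒ limit active, v_max = 52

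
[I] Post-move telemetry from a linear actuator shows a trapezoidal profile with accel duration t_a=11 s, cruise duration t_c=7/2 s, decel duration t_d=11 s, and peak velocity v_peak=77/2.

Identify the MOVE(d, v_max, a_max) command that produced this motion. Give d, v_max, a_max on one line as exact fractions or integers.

d=2233/4 v_max=77/2 a_max=7/2

a_max = (77/2)/11 = 7/2
d_a = ½·77/2·11 = 847/4; d_c = 77/2·7/2 = 539/4
d = 2·847/4 + 539/4 = 2233/4
t_c = 7/2 > 0 so v_max = 77/2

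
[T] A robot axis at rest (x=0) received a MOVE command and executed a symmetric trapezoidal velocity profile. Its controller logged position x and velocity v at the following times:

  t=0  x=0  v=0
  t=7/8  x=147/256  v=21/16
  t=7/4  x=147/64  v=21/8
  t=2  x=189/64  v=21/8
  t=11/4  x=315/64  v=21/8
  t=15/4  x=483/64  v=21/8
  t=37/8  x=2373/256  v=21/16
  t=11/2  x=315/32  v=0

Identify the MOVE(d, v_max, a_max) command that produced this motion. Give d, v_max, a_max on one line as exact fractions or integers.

final state: t=11/2, x=315/32, v=0 → d = 315/32
a_max = (21/16−0)/(7/8−0) = 3/2
max v = 21/8 over t∈[7/4,15/4] → v_max = 21/8
check: 21/8·(7/4+2) = 315/32 ✓

d=315/32 v_max=21/8 a_max=3/2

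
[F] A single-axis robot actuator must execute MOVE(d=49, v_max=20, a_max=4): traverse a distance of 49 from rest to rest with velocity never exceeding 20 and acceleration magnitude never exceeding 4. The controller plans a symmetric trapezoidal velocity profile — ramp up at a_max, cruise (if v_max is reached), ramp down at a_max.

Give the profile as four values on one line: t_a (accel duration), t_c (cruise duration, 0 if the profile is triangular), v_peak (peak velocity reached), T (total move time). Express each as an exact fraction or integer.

t_a=7/2 t_c=0 v_peak=14 T=7

(v_max)²/a_max = 20²/4 = 100
49 < 100 so t_c = 0
v_peak = √(49·4) = √196 = 14
t_a = 14/4 = 7/2; t_c = 0
T = 2·7/2 = 7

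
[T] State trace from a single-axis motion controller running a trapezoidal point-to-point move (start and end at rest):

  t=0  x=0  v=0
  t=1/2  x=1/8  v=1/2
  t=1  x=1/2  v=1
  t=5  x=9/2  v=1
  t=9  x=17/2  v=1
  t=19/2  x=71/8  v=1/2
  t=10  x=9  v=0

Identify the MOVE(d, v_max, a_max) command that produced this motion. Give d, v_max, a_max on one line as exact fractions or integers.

d=9 v_max=1 a_max=1

final state: t=10, x=9, v=0 → d = 9
a_max = (1/2−0)/(1/2−0) = 1
max v = 1 over t∈[1,9] → v_max = 1
check: 1·(1+8) = 9 ✓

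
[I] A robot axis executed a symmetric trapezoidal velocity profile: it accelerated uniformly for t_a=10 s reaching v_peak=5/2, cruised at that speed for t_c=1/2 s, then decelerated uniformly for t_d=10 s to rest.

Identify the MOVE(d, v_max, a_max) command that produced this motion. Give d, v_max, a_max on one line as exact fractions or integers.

d=105/4 v_max=5/2 a_max=1/4

a_max = (5/2)/10 = 1/4
d_a = ½·5/2·10 = 25/2; d_c = 5/2·1/2 = 5/4
d = 2·25/2 + 5/4 = 105/4
t_c = 1/2 > 0 → v_max = v_peak = 5/2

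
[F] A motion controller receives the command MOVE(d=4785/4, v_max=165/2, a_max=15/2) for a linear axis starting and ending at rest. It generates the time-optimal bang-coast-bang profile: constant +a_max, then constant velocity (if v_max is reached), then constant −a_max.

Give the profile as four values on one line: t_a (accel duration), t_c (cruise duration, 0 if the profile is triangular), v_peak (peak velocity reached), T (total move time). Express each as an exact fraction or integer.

t_a=11 t_c=7/2 v_peak=165/2 T=51/2

v_max²/a_max = (165/2)²/(15/2) = 1815/2
4785/4 ≥ 1815/2 so v_max reached
t_a = (165/2)/(15/2) = 11; v_peak = 165/2
d_cruise = 4785/4 − 1815/2 = 1155/4; t_c = (1155/4)/(165/2) = 7/2
T = 2·11 + 7/2 = 51/2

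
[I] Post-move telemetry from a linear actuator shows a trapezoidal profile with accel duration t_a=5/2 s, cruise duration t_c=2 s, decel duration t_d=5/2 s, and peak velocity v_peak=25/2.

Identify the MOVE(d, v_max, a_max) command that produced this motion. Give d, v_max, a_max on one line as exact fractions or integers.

a_max = (25/2)/(5/2) = 5
d_a = ½·25/2·5/2 = 125/8; d_c = 25/2·2 = 25
d = 2·125/8 + 25 = 225/4
t_c = 2 > 0 → v_max = v_peak = 25/2

d=225/4 v_max=25/2 a_max=5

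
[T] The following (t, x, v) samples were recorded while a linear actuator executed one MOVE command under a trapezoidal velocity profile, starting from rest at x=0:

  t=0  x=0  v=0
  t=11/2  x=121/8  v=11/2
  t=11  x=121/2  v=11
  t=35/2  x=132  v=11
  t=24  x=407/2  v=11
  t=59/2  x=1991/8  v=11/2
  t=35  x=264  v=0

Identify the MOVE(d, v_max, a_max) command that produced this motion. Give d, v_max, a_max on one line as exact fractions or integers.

final state: t=35, x=264, v=0 → d = 264
a_max = (11/2−0)/(11/2−0) = 1
max v = 11 over t∈[11,24] → v_max = 11
check: 11·(11+13) = 264 ✓

d=264 v_max=11 a_max=1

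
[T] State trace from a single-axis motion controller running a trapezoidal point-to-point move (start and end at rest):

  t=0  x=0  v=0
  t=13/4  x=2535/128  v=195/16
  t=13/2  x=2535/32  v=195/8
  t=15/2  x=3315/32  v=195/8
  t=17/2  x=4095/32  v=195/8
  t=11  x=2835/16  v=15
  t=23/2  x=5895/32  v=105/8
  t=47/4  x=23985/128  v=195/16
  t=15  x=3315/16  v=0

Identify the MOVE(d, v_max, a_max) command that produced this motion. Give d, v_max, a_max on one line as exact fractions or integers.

d=3315/16 v_max=195/8 a_max=15/4

final state: t=15, x=3315/16, v=0 → d = 3315/16
a_max = (195/16−0)/(13/4−0) = 15/4
max v = 195/8 over t∈[13/2,17/2] → v_max = 195/8
check: 195/8·(13/2+2) = 3315/16 ✓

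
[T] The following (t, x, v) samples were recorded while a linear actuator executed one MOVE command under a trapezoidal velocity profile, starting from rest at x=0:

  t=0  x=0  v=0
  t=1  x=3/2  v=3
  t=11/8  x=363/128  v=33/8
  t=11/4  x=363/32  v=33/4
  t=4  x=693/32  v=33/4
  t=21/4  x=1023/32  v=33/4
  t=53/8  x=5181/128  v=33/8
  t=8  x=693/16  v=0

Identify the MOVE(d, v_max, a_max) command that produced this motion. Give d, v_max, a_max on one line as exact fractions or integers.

d=693/16 v_max=33/4 a_max=3

final state: t=8, x=693/16, v=0 → d = 693/16
a_max = (3−0)/(1−0) = 3
max v = 33/4 over t∈[11/4,21/4] → v_max = 33/4
check: 33/4·(11/4+5/2) = 693/16 ✓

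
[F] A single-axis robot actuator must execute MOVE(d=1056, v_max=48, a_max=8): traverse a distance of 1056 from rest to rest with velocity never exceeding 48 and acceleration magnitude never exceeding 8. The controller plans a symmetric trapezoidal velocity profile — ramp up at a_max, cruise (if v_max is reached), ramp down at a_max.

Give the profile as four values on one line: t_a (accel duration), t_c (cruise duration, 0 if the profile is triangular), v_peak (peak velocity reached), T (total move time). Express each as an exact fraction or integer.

t_a=6 t_c=16 v_peak=48 T=28

vₘ²/aₘ = 48²/8 = 288
1056 ≥ 288 → trapezoidal
t_a = 48/8 = 6; v_peak = 48
d_cruise = 1056 − 288 = 768; t_c = 768/48 = 16
T = 2·6 + 16 = 28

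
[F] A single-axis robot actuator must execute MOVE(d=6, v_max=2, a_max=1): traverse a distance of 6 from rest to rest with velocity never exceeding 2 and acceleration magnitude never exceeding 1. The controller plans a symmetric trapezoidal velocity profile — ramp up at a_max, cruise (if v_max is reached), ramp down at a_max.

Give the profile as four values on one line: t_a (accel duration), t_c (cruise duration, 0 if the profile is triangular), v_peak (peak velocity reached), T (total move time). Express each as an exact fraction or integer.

vₘ²/aₘ = 2²/1 = 4
6 ≥ 4 so v_max reached
t_a = 2/1 = 2; v_peak = 2
d_cruise = 6 − 4 = 2; t_c = 2/2 = 1
T = 2·2 + 1 = 5

t_a=2 t_c=1 v_peak=2 T=5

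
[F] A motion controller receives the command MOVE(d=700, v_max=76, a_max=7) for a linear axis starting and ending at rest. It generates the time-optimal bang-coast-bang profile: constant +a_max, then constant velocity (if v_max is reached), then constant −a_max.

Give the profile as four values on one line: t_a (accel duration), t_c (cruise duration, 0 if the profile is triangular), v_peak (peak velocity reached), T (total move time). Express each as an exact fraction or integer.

t_a=10 t_c=0 v_peak=70 T=20

vₘ²/aₘ = 76²/7 = 5776/7
700 < 5776/7 so t_c = 0
v_peak = √(700·7) = √4900 = 70
t_a = 70/7 = 10; t_c = 0
T = 2·10 = 20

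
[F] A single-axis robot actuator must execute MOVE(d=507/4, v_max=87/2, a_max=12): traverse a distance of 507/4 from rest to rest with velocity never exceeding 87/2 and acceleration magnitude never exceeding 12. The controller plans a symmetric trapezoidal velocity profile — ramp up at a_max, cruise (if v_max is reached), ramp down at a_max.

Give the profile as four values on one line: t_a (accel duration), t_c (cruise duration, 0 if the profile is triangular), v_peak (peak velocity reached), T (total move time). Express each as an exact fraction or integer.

v_max²/a_max = (87/2)²/12 = 2523/16
507/4 < 2523/16 → triangular
v_peak = √(507/4·12) = √1521 = 39
t_a = 39/12 = 13/4; t_c = 0
T = 2·13/4 = 13/2

t_a=13/4 t_c=0 v_peak=39 T=13/2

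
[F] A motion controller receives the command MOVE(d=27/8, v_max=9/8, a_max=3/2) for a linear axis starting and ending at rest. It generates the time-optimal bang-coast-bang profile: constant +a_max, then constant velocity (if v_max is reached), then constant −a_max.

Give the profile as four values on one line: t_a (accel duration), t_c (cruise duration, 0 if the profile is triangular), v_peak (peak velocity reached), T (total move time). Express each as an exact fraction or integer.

(v_max)²/a_max = (9/8)²/(3/2) = 27/32
27/8 ≥ 27/32 ⇒ cruise phase
t_a = (9/8)/(3/2) = 3/4; v_peak = 9/8
d_cruise = 27/8 − 27/32 = 81/32; t_c = (81/32)/(9/8) = 9/4
T = 2·3/4 + 9/4 = 15/4

t_a=3/4 t_c=9/4 v_peak=9/8 T=15/4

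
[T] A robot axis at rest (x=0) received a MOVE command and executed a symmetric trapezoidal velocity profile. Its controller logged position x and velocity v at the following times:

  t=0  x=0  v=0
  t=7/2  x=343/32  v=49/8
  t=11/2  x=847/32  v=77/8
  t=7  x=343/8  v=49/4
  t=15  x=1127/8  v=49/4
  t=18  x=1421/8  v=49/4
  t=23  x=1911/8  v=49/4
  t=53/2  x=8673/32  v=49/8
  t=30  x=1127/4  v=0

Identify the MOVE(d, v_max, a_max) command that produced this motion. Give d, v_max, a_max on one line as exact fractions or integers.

d=1127/4 v_max=49/4 a_max=7/4

final state: t=30, x=1127/4, v=0 → d = 1127/4
a_max = (49/8−0)/(7/2−0) = 7/4
max v = 49/4 over t∈[7,23] → v_max = 49/4
check: 49/4·(7+16) = 1127/4 ✓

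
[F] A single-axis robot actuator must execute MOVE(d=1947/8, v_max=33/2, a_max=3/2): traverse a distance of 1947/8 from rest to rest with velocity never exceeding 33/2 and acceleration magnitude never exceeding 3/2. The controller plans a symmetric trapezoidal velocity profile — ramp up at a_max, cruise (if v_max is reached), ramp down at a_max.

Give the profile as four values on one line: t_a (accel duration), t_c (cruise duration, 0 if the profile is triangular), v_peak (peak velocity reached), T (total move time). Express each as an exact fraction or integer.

vₘ²/aₘ = (33/2)²/(3/2) = 363/2
1947/8 ≥ 363/2 ⇒ cruise phase
t_a = (33/2)/(3/2) = 11; v_peak = 33/2
d_cruise = 1947/8 − 363/2 = 495/8; t_c = (495/8)/(33/2) = 15/4
T = 2·11 + 15/4 = 103/4

t_a=11 t_c=15/4 v_peak=33/2 T=103/4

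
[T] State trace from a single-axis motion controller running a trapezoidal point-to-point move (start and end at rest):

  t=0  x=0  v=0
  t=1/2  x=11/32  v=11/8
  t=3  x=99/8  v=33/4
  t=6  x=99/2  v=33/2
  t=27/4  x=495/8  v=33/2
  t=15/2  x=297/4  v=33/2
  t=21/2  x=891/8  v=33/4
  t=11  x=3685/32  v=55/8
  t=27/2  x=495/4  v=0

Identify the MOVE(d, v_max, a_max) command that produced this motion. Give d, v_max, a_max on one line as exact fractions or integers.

d=495/4 v_max=33/2 a_max=11/4

final state: t=27/2, x=495/4, v=0 → d = 495/4
a_max = (11/8−0)/(1/2−0) = 11/4
max v = 33/2 over t∈[6,15/2] → v_max = 33/2
check: 33/2·(6+3/2) = 495/4 ✓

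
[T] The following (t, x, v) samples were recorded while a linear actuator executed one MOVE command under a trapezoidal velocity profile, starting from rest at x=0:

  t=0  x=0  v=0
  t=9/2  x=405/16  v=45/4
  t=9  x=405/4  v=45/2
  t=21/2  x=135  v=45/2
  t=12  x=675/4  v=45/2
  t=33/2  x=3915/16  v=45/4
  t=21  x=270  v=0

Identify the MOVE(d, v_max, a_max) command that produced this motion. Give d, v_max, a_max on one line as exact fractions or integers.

d=270 v_max=45/2 a_max=5/2

final state: t=21, x=270, v=0 → d = 270
a_max = (45/4−0)/(9/2−0) = 5/2
max v = 45/2 over t∈[9,12] → v_max = 45/2
check: 45/2·(9+3) = 270 ✓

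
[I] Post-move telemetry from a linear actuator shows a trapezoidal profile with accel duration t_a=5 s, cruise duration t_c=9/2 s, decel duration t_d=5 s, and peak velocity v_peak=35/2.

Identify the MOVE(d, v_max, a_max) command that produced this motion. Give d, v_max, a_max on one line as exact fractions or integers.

a_max = (35/2)/5 = 7/2
d_a = ½·35/2·5 = 175/4; d_c = 35/2·9/2 = 315/4
d = 2·175/4 + 315/4 = 665/4
t_c = 9/2 > 0 so v_max = 35/2

d=665/4 v_max=35/2 a_max=7/2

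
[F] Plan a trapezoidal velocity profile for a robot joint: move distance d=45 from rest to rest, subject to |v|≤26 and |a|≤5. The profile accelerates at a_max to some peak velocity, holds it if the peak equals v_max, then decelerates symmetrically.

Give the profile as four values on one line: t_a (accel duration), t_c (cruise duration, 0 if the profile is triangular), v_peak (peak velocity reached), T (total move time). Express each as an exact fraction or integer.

t_a=3 t_c=0 v_peak=15 T=6

(v_max)²/a_max = 26²/5 = 676/5
45 < 676/5 ⇒ no cruise
v_peak = √(45·5) = √225 = 15
t_a = 15/5 = 3; t_c = 0
T = 2·3 = 6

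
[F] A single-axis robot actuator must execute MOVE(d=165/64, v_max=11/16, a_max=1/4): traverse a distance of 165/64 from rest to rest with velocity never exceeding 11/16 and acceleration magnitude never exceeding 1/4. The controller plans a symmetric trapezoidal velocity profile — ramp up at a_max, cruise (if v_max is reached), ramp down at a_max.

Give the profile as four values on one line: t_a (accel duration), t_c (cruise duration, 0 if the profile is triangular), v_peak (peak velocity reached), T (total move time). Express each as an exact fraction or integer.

t_a=11/4 t_c=1 v_peak=11/16 T=13/2

vₘ²/aₘ = (11/16)²/(1/4) = 121/64
165/64 ≥ 121/64 ⇒ cruise phase
t_a = (11/16)/(1/4) = 11/4; v_peak = 11/16
d_cruise = 165/64 − 121/64 = 11/16; t_c = (11/16)/(11/16) = 1
T = 2·11/4 + 1 = 13/2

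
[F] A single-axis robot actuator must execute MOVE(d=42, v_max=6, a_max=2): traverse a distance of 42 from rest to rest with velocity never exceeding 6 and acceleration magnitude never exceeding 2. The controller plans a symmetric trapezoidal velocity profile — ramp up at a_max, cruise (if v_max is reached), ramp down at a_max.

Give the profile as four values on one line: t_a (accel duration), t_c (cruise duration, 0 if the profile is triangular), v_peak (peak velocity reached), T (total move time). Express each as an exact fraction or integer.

t_a=3 t_c=4 v_peak=6 T=10

(v_max)²/a_max = 6²/2 = 18
42 ≥ 18 → trapezoidal
t_a = 6/2 = 3; v_peak = 6
d_cruise = 42 − 18 = 24; t_c = 24/6 = 4
T = 2·3 + 4 = 10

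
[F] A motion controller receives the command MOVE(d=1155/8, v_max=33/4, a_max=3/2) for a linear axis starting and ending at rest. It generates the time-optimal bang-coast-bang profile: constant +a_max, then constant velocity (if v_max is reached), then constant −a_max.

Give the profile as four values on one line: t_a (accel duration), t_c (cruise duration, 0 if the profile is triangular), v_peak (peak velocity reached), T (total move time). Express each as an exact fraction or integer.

t_a=11/2 t_c=12 v_peak=33/4 T=23

vₘ²/aₘ = (33/4)²/(3/2) = 363/8
1155/8 ≥ 363/8 so v_max reached
t_a = (33/4)/(3/2) = 11/2; v_peak = 33/4
d_cruise = 1155/8 − 363/8 = 99; t_c = 99/(33/4) = 12
T = 2·11/2 + 12 = 23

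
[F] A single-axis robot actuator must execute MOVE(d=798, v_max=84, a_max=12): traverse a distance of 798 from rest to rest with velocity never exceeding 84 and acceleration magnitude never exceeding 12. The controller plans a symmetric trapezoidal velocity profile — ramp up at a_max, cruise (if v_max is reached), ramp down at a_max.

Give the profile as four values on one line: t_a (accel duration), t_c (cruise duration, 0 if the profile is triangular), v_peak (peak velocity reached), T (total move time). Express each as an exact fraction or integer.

vₘ²/aₘ = 84²/12 = 588
798 ≥ 588 ⇒ cruise phase
t_a = 84/12 = 7; v_peak = 84
d_cruise = 798 − 588 = 210; t_c = 210/84 = 5/2
T = 2·7 + 5/2 = 33/2

t_a=7 t_c=5/2 v_peak=84 T=33/2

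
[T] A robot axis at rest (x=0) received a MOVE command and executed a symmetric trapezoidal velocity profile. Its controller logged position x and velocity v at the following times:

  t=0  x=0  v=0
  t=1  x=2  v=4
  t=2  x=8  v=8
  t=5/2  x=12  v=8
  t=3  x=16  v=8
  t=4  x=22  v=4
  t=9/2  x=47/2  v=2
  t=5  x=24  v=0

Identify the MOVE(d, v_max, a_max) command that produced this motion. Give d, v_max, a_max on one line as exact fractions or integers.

d=24 v_max=8 a_max=4

final state: t=5, x=24, v=0 → d = 24
a_max = (4−0)/(1−0) = 4
max v = 8 over t∈[2,3] → v_max = 8
check: 8·(2+1) = 24 ✓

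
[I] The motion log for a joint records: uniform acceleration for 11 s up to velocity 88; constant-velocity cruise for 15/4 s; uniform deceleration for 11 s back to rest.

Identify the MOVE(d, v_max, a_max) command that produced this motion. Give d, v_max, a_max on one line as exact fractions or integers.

a_max = 88/11 = 8
d_a = ½·88·11 = 484; d_c = 88·15/4 = 330
d = 2·484 + 330 = 1298
t_c = 15/4 > 0 so v_max = 88

d=1298 v_max=88 a_max=8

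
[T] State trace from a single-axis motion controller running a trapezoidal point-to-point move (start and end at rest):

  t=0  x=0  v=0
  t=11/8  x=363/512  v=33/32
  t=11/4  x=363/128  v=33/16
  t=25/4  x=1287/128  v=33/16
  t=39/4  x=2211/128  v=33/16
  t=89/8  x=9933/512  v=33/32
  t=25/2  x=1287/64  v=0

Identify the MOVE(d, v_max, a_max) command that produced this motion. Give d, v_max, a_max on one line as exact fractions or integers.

final state: t=25/2, x=1287/64, v=0 → d = 1287/64
a_max = (33/32−0)/(11/8−0) = 3/4
max v = 33/16 over t∈[11/4,39/4] → v_max = 33/16
check: 33/16·(11/4+7) = 1287/64 ✓

d=1287/64 v_max=33/16 a_max=3/4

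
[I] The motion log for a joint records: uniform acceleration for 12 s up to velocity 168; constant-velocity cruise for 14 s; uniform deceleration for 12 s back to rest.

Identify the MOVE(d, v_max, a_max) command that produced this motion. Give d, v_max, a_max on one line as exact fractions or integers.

d=4368 v_max=168 a_max=14

a_max = 168/12 = 14
d_a = ½·168·12 = 1008; d_c = 168·14 = 2352
d = 2·1008 + 2352 = 4368
t_c = 14 > 0 ⇒ limit active, v_max = 168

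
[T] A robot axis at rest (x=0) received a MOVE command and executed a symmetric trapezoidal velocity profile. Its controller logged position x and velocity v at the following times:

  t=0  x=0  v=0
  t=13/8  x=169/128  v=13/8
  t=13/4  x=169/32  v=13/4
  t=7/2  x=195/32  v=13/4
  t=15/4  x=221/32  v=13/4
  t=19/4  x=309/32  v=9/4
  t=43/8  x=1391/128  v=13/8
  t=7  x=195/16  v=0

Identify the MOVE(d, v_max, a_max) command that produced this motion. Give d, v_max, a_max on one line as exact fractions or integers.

final state: t=7, x=195/16, v=0 → d = 195/16
a_max = (13/8−0)/(13/8−0) = 1
max v = 13/4 over t∈[13/4,15/4] → v_max = 13/4
check: 13/4·(13/4+1/2) = 195/16 ✓

d=195/16 v_max=13/4 a_max=1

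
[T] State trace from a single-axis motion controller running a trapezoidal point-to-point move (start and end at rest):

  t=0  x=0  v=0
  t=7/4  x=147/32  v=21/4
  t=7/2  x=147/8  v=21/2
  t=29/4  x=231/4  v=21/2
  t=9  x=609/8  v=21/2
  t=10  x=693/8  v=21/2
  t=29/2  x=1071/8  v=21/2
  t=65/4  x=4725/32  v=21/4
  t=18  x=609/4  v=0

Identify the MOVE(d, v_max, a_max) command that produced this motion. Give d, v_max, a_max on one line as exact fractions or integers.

d=609/4 v_max=21/2 a_max=3

final state: t=18, x=609/4, v=0 → d = 609/4
a_max = (21/4−0)/(7/4−0) = 3
max v = 21/2 over t∈[7/2,29/2] → v_max = 21/2
check: 21/2·(7/2+11) = 609/4 ✓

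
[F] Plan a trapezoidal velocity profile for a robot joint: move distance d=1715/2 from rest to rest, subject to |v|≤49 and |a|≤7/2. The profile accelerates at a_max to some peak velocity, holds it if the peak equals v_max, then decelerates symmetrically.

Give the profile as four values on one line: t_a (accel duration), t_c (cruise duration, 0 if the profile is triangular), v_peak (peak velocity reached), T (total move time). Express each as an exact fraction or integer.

t_a=14 t_c=7/2 v_peak=49 T=63/2

v_max²/a_max = 49²/(7/2) = 686
1715/2 ≥ 686 → trapezoidal
t_a = 49/(7/2) = 14; v_peak = 49
d_cruise = 1715/2 − 686 = 343/2; t_c = (343/2)/49 = 7/2
T = 2·14 + 7/2 = 63/2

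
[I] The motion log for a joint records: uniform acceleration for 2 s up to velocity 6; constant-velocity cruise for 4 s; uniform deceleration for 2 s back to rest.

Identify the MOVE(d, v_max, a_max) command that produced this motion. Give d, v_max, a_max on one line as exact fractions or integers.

d=36 v_max=6 a_max=3

a_max = 6/2 = 3
d_a = ½·6·2 = 6; d_c = 6·4 = 24
d = 2·6 + 24 = 36
t_c = 4 > 0 → v_max = v_peak = 6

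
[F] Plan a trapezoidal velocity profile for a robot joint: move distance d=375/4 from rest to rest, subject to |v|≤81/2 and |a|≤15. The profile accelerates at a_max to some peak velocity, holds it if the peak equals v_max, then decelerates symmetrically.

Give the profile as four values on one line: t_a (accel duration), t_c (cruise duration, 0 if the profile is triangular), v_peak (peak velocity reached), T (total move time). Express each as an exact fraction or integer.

t_a=5/2 t_c=0 v_peak=75/2 T=5

v_max²/a_max = (81/2)²/15 = 2187/20
375/4 < 2187/20 ⇒ no cruise
v_peak = √(375/4·15) = √(5625/4) = 75/2
t_a = (75/2)/15 = 5/2; t_c = 0
T = 2·5/2 = 5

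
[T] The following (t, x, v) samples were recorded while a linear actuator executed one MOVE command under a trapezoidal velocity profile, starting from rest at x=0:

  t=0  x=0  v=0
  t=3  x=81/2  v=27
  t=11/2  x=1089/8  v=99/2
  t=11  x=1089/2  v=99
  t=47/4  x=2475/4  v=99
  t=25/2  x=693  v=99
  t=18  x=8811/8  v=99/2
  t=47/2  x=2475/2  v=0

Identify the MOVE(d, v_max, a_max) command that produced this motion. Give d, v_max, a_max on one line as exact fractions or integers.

final state: t=47/2, x=2475/2, v=0 → d = 2475/2
a_max = (27−0)/(3−0) = 9
max v = 99 over t∈[11,25/2] → v_max = 99
check: 99·(11+3/2) = 2475/2 ✓

d=2475/2 v_max=99 a_max=9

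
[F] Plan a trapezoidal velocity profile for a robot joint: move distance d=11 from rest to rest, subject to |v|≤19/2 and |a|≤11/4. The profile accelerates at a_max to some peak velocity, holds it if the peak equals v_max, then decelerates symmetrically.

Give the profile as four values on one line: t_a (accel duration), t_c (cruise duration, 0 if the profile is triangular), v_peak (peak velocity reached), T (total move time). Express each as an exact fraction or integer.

vₘ²/aₘ = (19/2)²/(11/4) = 361/11
11 < 361/11 → triangular
v_peak = √(11·11/4) = √(121/4) = 11/2
t_a = (11/2)/(11/4) = 2; t_c = 0
T = 2·2 = 4

t_a=2 t_c=0 v_peak=11/2 T=4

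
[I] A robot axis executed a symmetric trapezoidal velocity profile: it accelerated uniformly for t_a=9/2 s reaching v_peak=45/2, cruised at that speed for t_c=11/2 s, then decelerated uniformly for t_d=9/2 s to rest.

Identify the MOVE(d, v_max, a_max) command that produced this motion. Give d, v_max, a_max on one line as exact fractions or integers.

a_max = (45/2)/(9/2) = 5
d_a = ½·45/2·9/2 = 405/8; d_c = 45/2·11/2 = 495/4
d = 2·405/8 + 495/4 = 225
t_c = 11/2 > 0 → v_max = v_peak = 45/2

d=225 v_max=45/2 a_max=5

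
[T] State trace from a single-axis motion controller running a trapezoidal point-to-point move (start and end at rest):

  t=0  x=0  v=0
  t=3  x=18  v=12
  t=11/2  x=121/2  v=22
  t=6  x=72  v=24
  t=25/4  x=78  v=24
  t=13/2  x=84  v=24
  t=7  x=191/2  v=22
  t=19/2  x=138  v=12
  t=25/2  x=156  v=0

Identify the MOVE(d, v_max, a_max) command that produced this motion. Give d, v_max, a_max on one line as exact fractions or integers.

d=156 v_max=24 a_max=4

final state: t=25/2, x=156, v=0 → d = 156
a_max = (12−0)/(3−0) = 4
max v = 24 over t∈[6,13/2] → v_max = 24
check: 24·(6+1/2) = 156 ✓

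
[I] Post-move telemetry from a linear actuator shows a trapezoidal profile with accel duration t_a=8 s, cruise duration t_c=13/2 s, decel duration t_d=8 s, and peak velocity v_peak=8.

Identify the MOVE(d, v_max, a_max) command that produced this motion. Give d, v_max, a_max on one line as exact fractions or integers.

a_max = 8/8 = 1
d_a = ½·8·8 = 32; d_c = 8·13/2 = 52
d = 2·32 + 52 = 116
t_c = 13/2 > 0 so v_max = 8

d=116 v_max=8 a_max=1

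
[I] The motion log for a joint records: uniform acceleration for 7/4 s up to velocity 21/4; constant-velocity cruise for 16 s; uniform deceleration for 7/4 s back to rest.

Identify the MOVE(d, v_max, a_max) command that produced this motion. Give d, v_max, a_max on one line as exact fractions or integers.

a_max = (21/4)/(7/4) = 3
d_a = ½·21/4·7/4 = 147/32; d_c = 21/4·16 = 84
d = 2·147/32 + 84 = 1491/16
t_c = 16 > 0 → v_max = v_peak = 21/4

d=1491/16 v_max=21/4 a_max=3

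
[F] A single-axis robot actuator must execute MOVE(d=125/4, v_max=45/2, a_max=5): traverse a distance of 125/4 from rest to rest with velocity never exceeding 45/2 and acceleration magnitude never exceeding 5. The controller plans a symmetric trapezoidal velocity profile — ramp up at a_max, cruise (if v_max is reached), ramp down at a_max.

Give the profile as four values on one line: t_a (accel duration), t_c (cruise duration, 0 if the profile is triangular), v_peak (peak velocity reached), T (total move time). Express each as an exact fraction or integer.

t_a=5/2 t_c=0 v_peak=25/2 T=5

(v_max)²/a_max = (45/2)²/5 = 405/4
125/4 < 405/4 → triangular
v_peak = √(125/4·5) = √(625/4) = 25/2
t_a = (25/2)/5 = 5/2; t_c = 0
T = 2·5/2 = 5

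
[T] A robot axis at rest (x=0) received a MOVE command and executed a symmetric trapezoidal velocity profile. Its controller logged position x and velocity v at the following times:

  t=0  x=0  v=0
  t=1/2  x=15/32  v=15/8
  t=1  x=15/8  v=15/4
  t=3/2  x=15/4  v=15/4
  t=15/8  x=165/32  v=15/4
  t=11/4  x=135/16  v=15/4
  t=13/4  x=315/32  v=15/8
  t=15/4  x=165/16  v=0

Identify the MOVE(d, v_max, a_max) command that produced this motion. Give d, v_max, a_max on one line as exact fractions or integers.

final state: t=15/4, x=165/16, v=0 → d = 165/16
a_max = (15/8−0)/(1/2−0) = 15/4
max v = 15/4 over t∈[1,11/4] → v_max = 15/4
check: 15/4·(1+7/4) = 165/16 ✓

d=165/16 v_max=15/4 a_max=15/4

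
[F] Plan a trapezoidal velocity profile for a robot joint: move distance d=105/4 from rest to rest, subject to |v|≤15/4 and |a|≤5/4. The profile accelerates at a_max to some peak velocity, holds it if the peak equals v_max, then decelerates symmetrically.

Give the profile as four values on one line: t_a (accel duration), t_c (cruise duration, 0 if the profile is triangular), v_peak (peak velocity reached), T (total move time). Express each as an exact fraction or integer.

t_a=3 t_c=4 v_peak=15/4 T=10

(v_max)²/a_max = (15/4)²/(5/4) = 45/4
105/4 ≥ 45/4 → trapezoidal
t_a = (15/4)/(5/4) = 3; v_peak = 15/4
d_cruise = 105/4 − 45/4 = 15; t_c = 15/(15/4) = 4
T = 2·3 + 4 = 10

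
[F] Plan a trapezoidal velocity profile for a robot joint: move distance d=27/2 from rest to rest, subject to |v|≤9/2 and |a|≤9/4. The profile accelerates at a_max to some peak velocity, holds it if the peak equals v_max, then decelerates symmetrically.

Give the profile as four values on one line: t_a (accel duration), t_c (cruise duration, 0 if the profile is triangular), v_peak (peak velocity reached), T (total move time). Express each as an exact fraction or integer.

v_max²/a_max = (9/2)²/(9/4) = 9
27/2 ≥ 9 so v_max reached
t_a = (9/2)/(9/4) = 2; v_peak = 9/2
d_cruise = 27/2 − 9 = 9/2; t_c = (9/2)/(9/2) = 1
T = 2·2 + 1 = 5

t_a=2 t_c=1 v_peak=9/2 T=5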